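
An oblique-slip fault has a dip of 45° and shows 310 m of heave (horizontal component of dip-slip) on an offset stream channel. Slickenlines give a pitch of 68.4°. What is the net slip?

dip-slip = heave / cos(dip) = 310 / cos(45°) = 438.4 m
net slip = dip-slip / sin(rake) = 438.4 / sin(68.4°) = 472 m

472 m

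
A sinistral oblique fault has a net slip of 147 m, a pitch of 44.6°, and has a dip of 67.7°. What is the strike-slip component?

105 m

strike-slip = net slip × cos(rake) = 147 m × cos(44.6°) = 105 m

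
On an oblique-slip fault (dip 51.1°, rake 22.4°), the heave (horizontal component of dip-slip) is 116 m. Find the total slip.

485 m

dip-slip = heave / cos(dip) = 116 / cos(51.1°) = 184.7 m
net slip = dip-slip / sin(rake) = 184.7 / sin(22.4°) = 485 m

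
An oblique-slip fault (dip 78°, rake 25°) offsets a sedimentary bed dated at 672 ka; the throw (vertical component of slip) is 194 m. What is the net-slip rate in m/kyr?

dip-slip = throw / sin(dip) = 194 / sin(78°) = 198.3 m
net slip = dip-slip / sin(rake) = 198.3 / sin(25°) = 469.3 m
rate = 469.3 m / 672 ka = 0.000698 m/yr = 0.698 m/kyr

0.698 m/kyr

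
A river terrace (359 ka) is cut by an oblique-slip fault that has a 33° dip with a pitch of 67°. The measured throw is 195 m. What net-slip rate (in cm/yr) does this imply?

dip-slip = throw / sin(dip) = 195 / sin(33°) = 358 m
net slip = dip-slip / sin(rake) = 358 / sin(67°) = 389 m
rate = 389 m / 359 ka = 0.00108 m/yr = 0.108 cm/yr

0.108 cm/yr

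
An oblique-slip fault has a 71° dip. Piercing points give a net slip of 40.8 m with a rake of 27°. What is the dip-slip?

dip-slip = net slip × sin(rake) = 40.8 m × sin(27°) = 18.5 m

18.5 m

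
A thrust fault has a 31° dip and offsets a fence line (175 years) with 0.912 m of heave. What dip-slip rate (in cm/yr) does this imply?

0.608 cm/yr

dip-slip = heave / cos(dip) = 0.912 m / cos(31°) = 1.064 m
rate = 1.064 m / 175 years = 0.00608 m/yr = 0.608 cm/yr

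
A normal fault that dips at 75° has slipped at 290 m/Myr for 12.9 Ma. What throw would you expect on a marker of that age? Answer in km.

dip-slip = rate × time = 290 m/Myr × 12.9 Ma = 3741 m
throw = dip-slip × sin(dip) = 3741 × sin(75°) = 3610 m = 3.61 km

3.61 km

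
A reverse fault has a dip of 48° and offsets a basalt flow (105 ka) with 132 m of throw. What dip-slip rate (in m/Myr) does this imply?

1690 m/Myr

dip-slip = throw / sin(dip) = 132 m / sin(48°) = 177.6 m
rate = 177.6 m / 105 ka = 0.00169 m/yr = 1690 m/Myr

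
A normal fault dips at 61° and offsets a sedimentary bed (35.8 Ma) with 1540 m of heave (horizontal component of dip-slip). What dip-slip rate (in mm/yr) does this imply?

dip-slip = heave / cos(dip) = 1540 m / cos(61°) = 3177 m
rate = 3177 m / 35.8 Ma = 0.0000887 m/yr = 0.0887 mm/yr

0.0887 mm/yr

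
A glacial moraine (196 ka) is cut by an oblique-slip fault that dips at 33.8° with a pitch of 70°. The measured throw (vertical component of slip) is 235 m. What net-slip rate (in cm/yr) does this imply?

0.229 cm/yr

dip-slip = throw / sin(dip) = 235 / sin(33.8°) = 422.4 m
net slip = dip-slip / sin(rake) = 422.4 / sin(70°) = 449.5 m
rate = 449.5 m / 196 ka = 0.00229 m/yr = 0.229 cm/yr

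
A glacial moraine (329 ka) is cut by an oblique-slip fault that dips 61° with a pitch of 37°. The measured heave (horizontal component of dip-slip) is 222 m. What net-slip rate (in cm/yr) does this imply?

0.231 cm/yr

dip-slip = heave / cos(dip) = 222 / cos(61°) = 457.9 m
net slip = dip-slip / sin(rake) = 457.9 / sin(37°) = 760.9 m
rate = 760.9 m / 329 ka = 0.00231 m/yr = 0.231 cm/yr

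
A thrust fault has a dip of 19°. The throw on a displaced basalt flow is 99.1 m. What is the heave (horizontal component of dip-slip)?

heave = throw / tan(dip) = 99.1 / tan(19°) = 288 m

288 m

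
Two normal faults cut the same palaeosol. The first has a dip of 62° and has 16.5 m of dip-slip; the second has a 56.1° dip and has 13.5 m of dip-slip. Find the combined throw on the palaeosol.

25.8 m

throw_A = 16.5 × sin(62°) = 14.57 m
throw_B = 13.5 × sin(56.1°) = 11.21 m
total = 14.57 + 11.21 = 25.8 m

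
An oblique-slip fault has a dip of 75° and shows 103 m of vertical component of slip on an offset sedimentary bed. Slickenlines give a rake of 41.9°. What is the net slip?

dip-slip = throw / sin(dip) = 103 / sin(75°) = 106.6 m
net slip = dip-slip / sin(rake) = 106.6 / sin(41.9°) = 160 m

160 m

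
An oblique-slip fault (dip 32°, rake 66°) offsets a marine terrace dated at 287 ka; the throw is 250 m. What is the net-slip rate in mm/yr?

dip-slip = throw / sin(dip) = 250 / sin(32°) = 471.8 m
net slip = dip-slip / sin(rake) = 471.8 / sin(66°) = 516.4 m
rate = 516.4 m / 287 ka = 0.00180 m/yr = 1.80 mm/yr

1.80 mm/yr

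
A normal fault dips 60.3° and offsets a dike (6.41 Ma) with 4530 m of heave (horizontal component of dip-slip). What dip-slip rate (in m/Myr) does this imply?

dip-slip = heave / cos(dip) = 4530 m / cos(60.3°) = 9143 m
rate = 9143 m / 6.41 Ma = 0.00143 m/yr = 1430 m/Myr

1430 m/Myr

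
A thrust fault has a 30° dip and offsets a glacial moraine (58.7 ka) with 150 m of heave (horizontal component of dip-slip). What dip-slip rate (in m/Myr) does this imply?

2950 m/Myr

dip-slip = heave / cos(dip) = 150 m / cos(30°) = 173.2 m
rate = 173.2 m / 58.7 ka = 0.00295 m/yr = 2950 m/Myr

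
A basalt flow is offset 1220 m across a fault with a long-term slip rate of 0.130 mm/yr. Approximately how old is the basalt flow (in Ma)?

age = offset / rate = 1220 m / (0.130 mm/yr) = 9.38e+06 yr = 9.38 Ma

9.38 Ma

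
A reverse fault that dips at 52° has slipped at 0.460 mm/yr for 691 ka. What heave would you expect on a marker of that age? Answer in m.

196 m

dip-slip = rate × time = 0.460 mm/yr × 691 ka = 317.9 m
heave = dip-slip × cos(dip) = 317.9 × cos(52°) = 196 m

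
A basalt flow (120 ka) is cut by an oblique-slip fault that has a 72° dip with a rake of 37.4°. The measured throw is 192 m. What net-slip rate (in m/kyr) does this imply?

2.77 m/kyr

dip-slip = throw / sin(dip) = 192 / sin(72°) = 201.9 m
net slip = dip-slip / sin(rake) = 201.9 / sin(37.4°) = 332.4 m
rate = 332.4 m / 120 ka = 0.00277 m/yr = 2.77 m/kyr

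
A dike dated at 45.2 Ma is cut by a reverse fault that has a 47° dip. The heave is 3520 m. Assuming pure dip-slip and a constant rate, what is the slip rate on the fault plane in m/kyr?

0.114 m/kyr

dip-slip = heave / cos(dip) = 3520 m / cos(47°) = 5161 m
rate = 5161 m / 45.2 Ma = 0.000114 m/yr = 0.114 m/kyr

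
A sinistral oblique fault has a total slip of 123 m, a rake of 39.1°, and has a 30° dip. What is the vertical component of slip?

38.8 m

dip-slip = net slip × sin(rake) = 123 m × sin(39.1°) = 77.57 m
throw = dip-slip × sin(dip) = 77.57 × sin(30°) = 38.8 m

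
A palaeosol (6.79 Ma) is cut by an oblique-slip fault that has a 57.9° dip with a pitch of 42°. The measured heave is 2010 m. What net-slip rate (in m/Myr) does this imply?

dip-slip = heave / cos(dip) = 2010 / cos(57.9°) = 3782 m
net slip = dip-slip / sin(rake) = 3782 / sin(42°) = 5653 m
rate = 5653 m / 6.79 Ma = 0.000833 m/yr = 833 m/Myr

833 m/Myr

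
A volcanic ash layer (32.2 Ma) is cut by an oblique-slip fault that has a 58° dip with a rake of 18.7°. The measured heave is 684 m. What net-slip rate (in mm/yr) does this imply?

0.125 mm/yr

dip-slip = heave / cos(dip) = 684 / cos(58°) = 1291 m
net slip = dip-slip / sin(rake) = 1291 / sin(18.7°) = 4026 m
rate = 4026 m / 32.2 Ma = 0.000125 m/yr = 0.125 mm/yr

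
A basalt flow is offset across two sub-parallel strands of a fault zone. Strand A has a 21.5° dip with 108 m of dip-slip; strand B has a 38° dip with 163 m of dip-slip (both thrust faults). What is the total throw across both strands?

throw_A = 108 × sin(21.5°) = 39.58 m
throw_B = 163 × sin(38°) = 100.4 m
total = 39.58 + 100.4 = 140 m

140 m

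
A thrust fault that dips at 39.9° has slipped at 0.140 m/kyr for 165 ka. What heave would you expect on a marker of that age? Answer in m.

17.7 m

dip-slip = rate × time = 0.140 m/kyr × 165 ka = 23.10 m
heave = dip-slip × cos(dip) = 23.10 × cos(39.9°) = 17.7 m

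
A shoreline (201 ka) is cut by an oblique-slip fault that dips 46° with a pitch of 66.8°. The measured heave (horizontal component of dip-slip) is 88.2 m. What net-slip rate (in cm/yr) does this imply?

dip-slip = heave / cos(dip) = 88.2 / cos(46°) = 127 m
net slip = dip-slip / sin(rake) = 127 / sin(66.8°) = 138.1 m
rate = 138.1 m / 201 ka = 0.000687 m/yr = 0.0687 cm/yr

0.0687 cm/yr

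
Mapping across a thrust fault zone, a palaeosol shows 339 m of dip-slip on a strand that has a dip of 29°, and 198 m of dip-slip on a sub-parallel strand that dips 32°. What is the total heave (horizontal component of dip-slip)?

heave_A = 339 × cos(29°) = 296.5 m
heave_B = 198 × cos(32°) = 167.9 m
total = 296.5 + 167.9 = 464 m

464 m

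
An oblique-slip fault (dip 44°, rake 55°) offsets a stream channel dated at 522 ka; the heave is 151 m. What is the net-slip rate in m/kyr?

0.491 m/kyr

dip-slip = heave / cos(dip) = 151 / cos(44°) = 209.9 m
net slip = dip-slip / sin(rake) = 209.9 / sin(55°) = 256.3 m
rate = 256.3 m / 522 ka = 0.000491 m/yr = 0.491 m/kyr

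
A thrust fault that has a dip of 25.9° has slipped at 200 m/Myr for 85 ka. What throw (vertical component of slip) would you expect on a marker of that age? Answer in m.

dip-slip = rate × time = 200 m/Myr × 85 ka = 17 m
throw = dip-slip × sin(dip) = 17 × sin(25.9°) = 7.43 m

7.43 m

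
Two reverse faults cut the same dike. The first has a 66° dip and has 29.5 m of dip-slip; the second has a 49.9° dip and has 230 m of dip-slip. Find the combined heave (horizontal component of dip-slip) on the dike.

160 m

heave_A = 29.5 × cos(66°) = 12 m
heave_B = 230 × cos(49.9°) = 148.1 m
total = 12 + 148.1 = 160 m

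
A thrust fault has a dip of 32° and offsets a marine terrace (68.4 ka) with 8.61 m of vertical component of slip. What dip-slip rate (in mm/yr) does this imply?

dip-slip = throw / sin(dip) = 8.61 m / sin(32°) = 16.25 m
rate = 16.25 m / 68.4 ka = 0.000238 m/yr = 0.238 mm/yr

0.238 mm/yr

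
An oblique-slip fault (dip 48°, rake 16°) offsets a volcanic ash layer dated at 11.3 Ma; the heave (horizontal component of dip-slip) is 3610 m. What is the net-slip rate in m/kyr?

dip-slip = heave / cos(dip) = 3610 / cos(48°) = 5395 m
net slip = dip-slip / sin(rake) = 5395 / sin(16°) = 19570 m
rate = 19570 m / 11.3 Ma = 0.00173 m/yr = 1.73 m/kyr

1.73 m/kyr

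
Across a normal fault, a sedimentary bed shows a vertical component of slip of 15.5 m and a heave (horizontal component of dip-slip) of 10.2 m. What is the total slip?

18.6 m

net slip = √(throw² + heave²) = √(15.5² + 10.2²) = 18.6 m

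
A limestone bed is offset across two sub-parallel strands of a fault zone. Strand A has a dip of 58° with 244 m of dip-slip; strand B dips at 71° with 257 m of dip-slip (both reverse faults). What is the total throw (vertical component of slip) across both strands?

450 m

throw_A = 244 × sin(58°) = 206.9 m
throw_B = 257 × sin(71°) = 243 m
total = 206.9 + 243 = 450 m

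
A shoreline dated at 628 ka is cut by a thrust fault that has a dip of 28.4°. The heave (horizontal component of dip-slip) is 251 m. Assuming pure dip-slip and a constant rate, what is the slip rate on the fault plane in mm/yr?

0.454 mm/yr

dip-slip = heave / cos(dip) = 251 m / cos(28.4°) = 285.3 m
rate = 285.3 m / 628 ka = 0.000454 m/yr = 0.454 mm/yr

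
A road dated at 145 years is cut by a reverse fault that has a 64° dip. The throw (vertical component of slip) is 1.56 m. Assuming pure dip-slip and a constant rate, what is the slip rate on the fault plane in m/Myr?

12000 m/Myr

dip-slip = throw / sin(dip) = 1.56 m / sin(64°) = 1.736 m
rate = 1.736 m / 145 years = 0.0120 m/yr = 12000 m/Myr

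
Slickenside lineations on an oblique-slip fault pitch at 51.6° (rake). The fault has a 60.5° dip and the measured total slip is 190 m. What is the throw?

dip-slip = net slip × sin(rake) = 190 m × sin(51.6°) = 148.9 m
throw = dip-slip × sin(dip) = 148.9 × sin(60.5°) = 130 m

130 m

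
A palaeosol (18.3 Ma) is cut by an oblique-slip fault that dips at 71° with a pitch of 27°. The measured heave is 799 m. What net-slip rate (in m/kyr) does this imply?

dip-slip = heave / cos(dip) = 799 / cos(71°) = 2454 m
net slip = dip-slip / sin(rake) = 2454 / sin(27°) = 5406 m
rate = 5406 m / 18.3 Ma = 0.000295 m/yr = 0.295 m/kyr

0.295 m/kyr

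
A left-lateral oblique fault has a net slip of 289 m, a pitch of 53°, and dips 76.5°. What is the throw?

224 m

dip-slip = net slip × sin(rake) = 289 m × sin(53°) = 230.8 m
throw = dip-slip × sin(dip) = 230.8 × sin(76.5°) = 224 m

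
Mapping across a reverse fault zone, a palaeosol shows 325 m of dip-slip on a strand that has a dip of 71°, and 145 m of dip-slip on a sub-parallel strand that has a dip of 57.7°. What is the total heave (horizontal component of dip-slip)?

heave_A = 325 × cos(71°) = 105.8 m
heave_B = 145 × cos(57.7°) = 77.48 m
total = 105.8 + 77.48 = 183 m

183 m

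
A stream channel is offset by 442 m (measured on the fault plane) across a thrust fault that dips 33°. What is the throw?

241 m

throw = dip-slip × sin(dip) = 442 m × sin(33°) = 241 m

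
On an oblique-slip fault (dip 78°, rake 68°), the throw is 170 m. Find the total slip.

187 m

dip-slip = throw / sin(dip) = 170 / sin(78°) = 173.8 m
net slip = dip-slip / sin(rake) = 173.8 / sin(68°) = 187 m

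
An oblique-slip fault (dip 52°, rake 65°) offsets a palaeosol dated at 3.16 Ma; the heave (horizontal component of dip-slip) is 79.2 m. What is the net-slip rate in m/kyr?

dip-slip = heave / cos(dip) = 79.2 / cos(52°) = 128.6 m
net slip = dip-slip / sin(rake) = 128.6 / sin(65°) = 141.9 m
rate = 141.9 m / 3.16 Ma = 0.0000449 m/yr = 0.0449 m/kyr

0.0449 m/kyr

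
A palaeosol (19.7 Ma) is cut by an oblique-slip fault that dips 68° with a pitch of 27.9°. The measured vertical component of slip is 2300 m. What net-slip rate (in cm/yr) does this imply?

0.0269 cm/yr

dip-slip = throw / sin(dip) = 2300 / sin(68°) = 2481 m
net slip = dip-slip / sin(rake) = 2481 / sin(27.9°) = 5301 m
rate = 5301 m / 19.7 Ma = 0.000269 m/yr = 0.0269 cm/yr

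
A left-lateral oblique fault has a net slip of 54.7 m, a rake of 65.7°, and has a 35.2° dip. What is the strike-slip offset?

22.5 m

strike-slip = net slip × cos(rake) = 54.7 m × cos(65.7°) = 22.5 m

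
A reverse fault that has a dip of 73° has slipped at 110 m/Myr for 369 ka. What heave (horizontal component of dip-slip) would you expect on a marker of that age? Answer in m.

11.9 m

dip-slip = rate × time = 110 m/Myr × 369 ka = 40.59 m
heave = dip-slip × cos(dip) = 40.59 × cos(73°) = 11.9 m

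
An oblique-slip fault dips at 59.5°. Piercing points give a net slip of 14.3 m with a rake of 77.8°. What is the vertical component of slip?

dip-slip = net slip × sin(rake) = 14.3 m × sin(77.8°) = 13.98 m
throw = dip-slip × sin(dip) = 13.98 × sin(59.5°) = 12 m

12 m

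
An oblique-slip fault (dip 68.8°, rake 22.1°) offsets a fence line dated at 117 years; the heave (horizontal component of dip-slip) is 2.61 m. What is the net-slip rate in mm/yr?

dip-slip = heave / cos(dip) = 2.61 / cos(68.8°) = 7.217 m
net slip = dip-slip / sin(rake) = 7.217 / sin(22.1°) = 19.18 m
rate = 19.18 m / 117 years = 0.164 m/yr = 164 mm/yr

164 mm/yr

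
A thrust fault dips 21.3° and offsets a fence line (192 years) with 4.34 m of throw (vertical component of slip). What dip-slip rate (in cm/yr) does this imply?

6.22 cm/yr

dip-slip = throw / sin(dip) = 4.34 m / sin(21.3°) = 11.95 m
rate = 11.95 m / 192 years = 0.0622 m/yr = 6.22 cm/yr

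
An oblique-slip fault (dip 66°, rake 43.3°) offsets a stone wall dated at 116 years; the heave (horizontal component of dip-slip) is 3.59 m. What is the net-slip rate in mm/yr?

dip-slip = heave / cos(dip) = 3.59 / cos(66°) = 8.826 m
net slip = dip-slip / sin(rake) = 8.826 / sin(43.3°) = 12.87 m
rate = 12.87 m / 116 years = 0.111 m/yr = 111 mm/yr

111 mm/yr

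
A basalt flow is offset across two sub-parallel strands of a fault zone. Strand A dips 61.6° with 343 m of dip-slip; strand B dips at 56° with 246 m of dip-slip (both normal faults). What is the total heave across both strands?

301 m

heave_A = 343 × cos(61.6°) = 163.1 m
heave_B = 246 × cos(56°) = 137.6 m
total = 163.1 + 137.6 = 301 m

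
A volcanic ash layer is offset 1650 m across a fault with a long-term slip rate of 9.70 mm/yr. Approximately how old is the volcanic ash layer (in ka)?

170 ka

age = offset / rate = 1650 m / (9.70 mm/yr) = 170000 yr = 170 ka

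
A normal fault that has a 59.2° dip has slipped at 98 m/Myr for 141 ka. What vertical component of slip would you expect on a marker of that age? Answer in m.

11.9 m

dip-slip = rate × time = 98 m/Myr × 141 ka = 13.82 m
throw = dip-slip × sin(dip) = 13.82 × sin(59.2°) = 11.9 m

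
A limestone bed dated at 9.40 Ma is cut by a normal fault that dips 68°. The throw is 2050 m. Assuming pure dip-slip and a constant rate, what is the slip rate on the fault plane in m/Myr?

dip-slip = throw / sin(dip) = 2050 m / sin(68°) = 2211 m
rate = 2211 m / 9.40 Ma = 0.000235 m/yr = 235 m/Myr

235 m/Myr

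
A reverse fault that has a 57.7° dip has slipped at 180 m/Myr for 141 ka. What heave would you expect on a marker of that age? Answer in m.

dip-slip = rate × time = 180 m/Myr × 141 ka = 25.38 m
heave = dip-slip × cos(dip) = 25.38 × cos(57.7°) = 13.6 m

13.6 m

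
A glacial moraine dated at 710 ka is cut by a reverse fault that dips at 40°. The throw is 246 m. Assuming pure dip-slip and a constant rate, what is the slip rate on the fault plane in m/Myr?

dip-slip = throw / sin(dip) = 246 m / sin(40°) = 382.7 m
rate = 382.7 m / 710 ka = 0.000539 m/yr = 539 m/Myr

539 m/Myr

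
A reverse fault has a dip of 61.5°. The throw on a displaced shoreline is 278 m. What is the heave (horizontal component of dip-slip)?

151 m

heave = throw / tan(dip) = 278 / tan(61.5°) = 151 m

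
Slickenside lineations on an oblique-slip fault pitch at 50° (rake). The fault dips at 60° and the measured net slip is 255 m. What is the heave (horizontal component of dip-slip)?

97.7 m

dip-slip = net slip × sin(rake) = 255 m × sin(50°) = 195.3 m
heave = dip-slip × cos(dip) = 195.3 × cos(60°) = 97.7 m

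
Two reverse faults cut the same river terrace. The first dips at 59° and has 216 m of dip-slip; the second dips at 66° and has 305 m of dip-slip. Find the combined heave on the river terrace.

heave_A = 216 × cos(59°) = 111.2 m
heave_B = 305 × cos(66°) = 124.1 m
total = 111.2 + 124.1 = 235 m

235 m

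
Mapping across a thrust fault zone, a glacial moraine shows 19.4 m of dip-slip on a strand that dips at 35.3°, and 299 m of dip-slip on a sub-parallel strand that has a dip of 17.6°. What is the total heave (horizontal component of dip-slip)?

heave_A = 19.4 × cos(35.3°) = 15.83 m
heave_B = 299 × cos(17.6°) = 285 m
total = 15.83 + 285 = 301 m

301 m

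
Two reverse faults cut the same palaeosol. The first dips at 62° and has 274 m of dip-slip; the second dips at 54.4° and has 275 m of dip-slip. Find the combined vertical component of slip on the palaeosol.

throw_A = 274 × sin(62°) = 241.9 m
throw_B = 275 × sin(54.4°) = 223.6 m
total = 241.9 + 223.6 = 466 m

466 m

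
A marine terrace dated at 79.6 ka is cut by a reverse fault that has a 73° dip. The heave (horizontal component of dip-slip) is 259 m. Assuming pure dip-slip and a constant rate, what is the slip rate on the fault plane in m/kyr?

11.1 m/kyr

dip-slip = heave / cos(dip) = 259 m / cos(73°) = 885.9 m
rate = 885.9 m / 79.6 ka = 0.0111 m/yr = 11.1 m/kyr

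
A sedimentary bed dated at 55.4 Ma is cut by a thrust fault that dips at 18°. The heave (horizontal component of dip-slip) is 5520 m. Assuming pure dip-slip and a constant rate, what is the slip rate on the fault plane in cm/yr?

0.0105 cm/yr

dip-slip = heave / cos(dip) = 5520 m / cos(18°) = 5804 m
rate = 5804 m / 55.4 Ma = 0.000105 m/yr = 0.0105 cm/yr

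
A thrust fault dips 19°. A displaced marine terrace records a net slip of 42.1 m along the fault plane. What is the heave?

heave = dip-slip × cos(dip) = 42.1 m × cos(19°) = 39.8 m

39.8 m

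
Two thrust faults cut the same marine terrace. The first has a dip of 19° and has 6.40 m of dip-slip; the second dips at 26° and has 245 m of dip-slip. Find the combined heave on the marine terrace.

heave_A = 6.40 × cos(19°) = 6.051 m
heave_B = 245 × cos(26°) = 220.2 m
total = 6.051 + 220.2 = 226 m

226 m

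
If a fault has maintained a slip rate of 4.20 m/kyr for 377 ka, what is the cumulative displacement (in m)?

slip = rate × time = 4.20 m/kyr × 377 ka = 1580 m

1580 m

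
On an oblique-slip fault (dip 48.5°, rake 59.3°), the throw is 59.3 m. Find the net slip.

dip-slip = throw / sin(dip) = 59.3 / sin(48.5°) = 79.18 m
net slip = dip-slip / sin(rake) = 79.18 / sin(59.3°) = 92.1 m

92.1 m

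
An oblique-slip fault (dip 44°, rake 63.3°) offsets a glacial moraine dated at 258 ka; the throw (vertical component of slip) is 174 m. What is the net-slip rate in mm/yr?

1.09 mm/yr

dip-slip = throw / sin(dip) = 174 / sin(44°) = 250.5 m
net slip = dip-slip / sin(rake) = 250.5 / sin(63.3°) = 280.4 m
rate = 280.4 m / 258 ka = 0.00109 m/yr = 1.09 mm/yr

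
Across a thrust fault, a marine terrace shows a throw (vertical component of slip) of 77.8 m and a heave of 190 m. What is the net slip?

net slip = √(throw² + heave²) = √(77.8² + 190²) = 205 m

205 m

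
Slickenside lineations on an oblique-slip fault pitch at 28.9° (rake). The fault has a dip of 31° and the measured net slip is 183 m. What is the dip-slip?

dip-slip = net slip × sin(rake) = 183 m × sin(28.9°) = 88.4 m

88.4 m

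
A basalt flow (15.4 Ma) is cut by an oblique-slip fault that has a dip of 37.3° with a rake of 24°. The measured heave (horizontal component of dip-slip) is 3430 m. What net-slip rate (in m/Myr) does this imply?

688 m/Myr

dip-slip = heave / cos(dip) = 3430 / cos(37.3°) = 4312 m
net slip = dip-slip / sin(rake) = 4312 / sin(24°) = 10600 m
rate = 10600 m / 15.4 Ma = 0.000688 m/yr = 688 m/Myr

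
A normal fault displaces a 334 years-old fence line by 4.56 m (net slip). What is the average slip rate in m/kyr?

rate = 4.56 m / 334 years = 0.0137 m/yr = 13.7 m/kyr

13.7 m/kyr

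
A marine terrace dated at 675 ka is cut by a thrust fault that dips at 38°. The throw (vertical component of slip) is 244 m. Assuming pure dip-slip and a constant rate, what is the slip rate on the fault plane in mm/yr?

dip-slip = throw / sin(dip) = 244 m / sin(38°) = 396.3 m
rate = 396.3 m / 675 ka = 0.000587 m/yr = 0.587 mm/yr

0.587 mm/yr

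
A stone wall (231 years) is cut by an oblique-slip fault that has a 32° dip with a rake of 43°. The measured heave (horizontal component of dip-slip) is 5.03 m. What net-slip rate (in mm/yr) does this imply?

37.6 mm/yr

dip-slip = heave / cos(dip) = 5.03 / cos(32°) = 5.931 m
net slip = dip-slip / sin(rake) = 5.931 / sin(43°) = 8.697 m
rate = 8.697 m / 231 years = 0.0376 m/yr = 37.6 mm/yr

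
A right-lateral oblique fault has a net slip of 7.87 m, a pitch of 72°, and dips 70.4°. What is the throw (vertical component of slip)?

dip-slip = net slip × sin(rake) = 7.87 m × sin(72°) = 7.485 m
throw = dip-slip × sin(dip) = 7.485 × sin(70.4°) = 7.05 m

7.05 m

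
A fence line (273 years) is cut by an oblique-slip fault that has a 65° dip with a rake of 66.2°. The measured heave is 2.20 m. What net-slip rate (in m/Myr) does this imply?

20800 m/Myr

dip-slip = heave / cos(dip) = 2.20 / cos(65°) = 5.206 m
net slip = dip-slip / sin(rake) = 5.206 / sin(66.2°) = 5.689 m
rate = 5.689 m / 273 years = 0.0208 m/yr = 20800 m/Myr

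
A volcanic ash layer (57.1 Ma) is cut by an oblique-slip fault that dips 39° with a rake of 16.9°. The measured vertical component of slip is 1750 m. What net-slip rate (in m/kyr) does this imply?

0.168 m/kyr

dip-slip = throw / sin(dip) = 1750 / sin(39°) = 2781 m
net slip = dip-slip / sin(rake) = 2781 / sin(16.9°) = 9566 m
rate = 9566 m / 57.1 Ma = 0.000168 m/yr = 0.168 m/kyr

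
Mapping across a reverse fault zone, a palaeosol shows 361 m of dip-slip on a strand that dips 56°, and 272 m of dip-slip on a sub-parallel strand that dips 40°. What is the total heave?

410 m

heave_A = 361 × cos(56°) = 201.9 m
heave_B = 272 × cos(40°) = 208.4 m
total = 201.9 + 208.4 = 410 m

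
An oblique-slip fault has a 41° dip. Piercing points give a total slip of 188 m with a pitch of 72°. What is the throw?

117 m

dip-slip = net slip × sin(rake) = 188 m × sin(72°) = 178.8 m
throw = dip-slip × sin(dip) = 178.8 × sin(41°) = 117 m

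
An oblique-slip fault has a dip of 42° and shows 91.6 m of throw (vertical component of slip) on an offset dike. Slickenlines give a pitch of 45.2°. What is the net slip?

dip-slip = throw / sin(dip) = 91.6 / sin(42°) = 136.9 m
net slip = dip-slip / sin(rake) = 136.9 / sin(45.2°) = 193 m

193 m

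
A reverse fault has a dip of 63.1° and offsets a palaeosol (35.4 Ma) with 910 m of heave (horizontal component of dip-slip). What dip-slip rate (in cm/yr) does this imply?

0.00568 cm/yr

dip-slip = heave / cos(dip) = 910 m / cos(63.1°) = 2011 m
rate = 2011 m / 35.4 Ma = 0.0000568 m/yr = 0.00568 cm/yr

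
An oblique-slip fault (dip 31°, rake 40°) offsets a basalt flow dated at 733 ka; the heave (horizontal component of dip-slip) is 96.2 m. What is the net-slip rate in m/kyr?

dip-slip = heave / cos(dip) = 96.2 / cos(31°) = 112.2 m
net slip = dip-slip / sin(rake) = 112.2 / sin(40°) = 174.6 m
rate = 174.6 m / 733 ka = 0.000238 m/yr = 0.238 m/kyr

0.238 m/kyr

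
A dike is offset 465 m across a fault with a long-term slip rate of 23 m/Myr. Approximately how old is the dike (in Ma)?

20.2 Ma

age = offset / rate = 465 m / (23 m/Myr) = 2.02e+07 yr = 20.2 Ma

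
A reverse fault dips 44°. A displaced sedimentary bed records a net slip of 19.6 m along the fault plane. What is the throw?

throw = dip-slip × sin(dip) = 19.6 m × sin(44°) = 13.6 m

13.6 m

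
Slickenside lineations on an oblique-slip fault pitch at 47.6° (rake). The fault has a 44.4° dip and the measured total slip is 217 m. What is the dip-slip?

dip-slip = net slip × sin(rake) = 217 m × sin(47.6°) = 160 m

160 m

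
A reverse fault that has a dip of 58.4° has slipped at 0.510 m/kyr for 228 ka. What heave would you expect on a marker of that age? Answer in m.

dip-slip = rate × time = 0.510 m/kyr × 228 ka = 116.3 m
heave = dip-slip × cos(dip) = 116.3 × cos(58.4°) = 60.9 m

60.9 m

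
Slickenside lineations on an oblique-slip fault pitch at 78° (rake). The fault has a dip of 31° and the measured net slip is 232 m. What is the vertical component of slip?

dip-slip = net slip × sin(rake) = 232 m × sin(78°) = 226.9 m
throw = dip-slip × sin(dip) = 226.9 × sin(31°) = 117 m

117 m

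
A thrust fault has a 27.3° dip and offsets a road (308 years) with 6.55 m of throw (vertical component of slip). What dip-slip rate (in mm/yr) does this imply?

dip-slip = throw / sin(dip) = 6.55 m / sin(27.3°) = 14.28 m
rate = 14.28 m / 308 years = 0.0464 m/yr = 46.4 mm/yr

46.4 mm/yr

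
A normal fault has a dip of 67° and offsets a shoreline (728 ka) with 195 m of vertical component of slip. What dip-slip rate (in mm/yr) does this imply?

0.291 mm/yr

dip-slip = throw / sin(dip) = 195 m / sin(67°) = 211.8 m
rate = 211.8 m / 728 ka = 0.000291 m/yr = 0.291 mm/yr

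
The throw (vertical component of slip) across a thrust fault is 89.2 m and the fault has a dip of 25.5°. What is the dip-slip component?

207 m

dip-slip = throw / sin(dip) = 89.2 / sin(25.5°) = 207 m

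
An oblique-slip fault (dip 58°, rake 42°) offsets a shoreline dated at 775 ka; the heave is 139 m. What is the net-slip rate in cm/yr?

0.0506 cm/yr

dip-slip = heave / cos(dip) = 139 / cos(58°) = 262.3 m
net slip = dip-slip / sin(rake) = 262.3 / sin(42°) = 392 m
rate = 392 m / 775 ka = 0.000506 m/yr = 0.0506 cm/yr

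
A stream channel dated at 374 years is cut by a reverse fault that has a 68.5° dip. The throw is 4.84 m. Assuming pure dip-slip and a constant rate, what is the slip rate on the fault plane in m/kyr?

dip-slip = throw / sin(dip) = 4.84 m / sin(68.5°) = 5.202 m
rate = 5.202 m / 374 years = 0.0139 m/yr = 13.9 m/kyr

13.9 m/kyr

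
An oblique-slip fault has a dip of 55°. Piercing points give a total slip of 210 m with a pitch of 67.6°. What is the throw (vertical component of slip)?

dip-slip = net slip × sin(rake) = 210 m × sin(67.6°) = 194.2 m
throw = dip-slip × sin(dip) = 194.2 × sin(55°) = 159 m

159 m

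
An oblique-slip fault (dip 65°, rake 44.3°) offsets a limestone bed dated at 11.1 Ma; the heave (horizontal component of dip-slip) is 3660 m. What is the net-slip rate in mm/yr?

1.12 mm/yr

dip-slip = heave / cos(dip) = 3660 / cos(65°) = 8660 m
net slip = dip-slip / sin(rake) = 8660 / sin(44.3°) = 12400 m
rate = 12400 m / 11.1 Ma = 0.00112 m/yr = 1.12 mm/yr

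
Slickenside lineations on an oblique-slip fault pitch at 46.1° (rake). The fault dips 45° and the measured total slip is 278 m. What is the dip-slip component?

dip-slip = net slip × sin(rake) = 278 m × sin(46.1°) = 200 m

200 m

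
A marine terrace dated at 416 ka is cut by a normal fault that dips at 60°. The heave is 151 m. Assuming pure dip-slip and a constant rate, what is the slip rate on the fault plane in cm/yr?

0.0726 cm/yr

dip-slip = heave / cos(dip) = 151 m / cos(60°) = 302 m
rate = 302 m / 416 ka = 0.000726 m/yr = 0.0726 cm/yr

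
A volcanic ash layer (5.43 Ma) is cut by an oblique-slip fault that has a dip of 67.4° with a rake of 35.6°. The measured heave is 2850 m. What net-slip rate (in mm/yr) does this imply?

2.35 mm/yr

dip-slip = heave / cos(dip) = 2850 / cos(67.4°) = 7416 m
net slip = dip-slip / sin(rake) = 7416 / sin(35.6°) = 12740 m
rate = 12740 m / 5.43 Ma = 0.00235 m/yr = 2.35 mm/yr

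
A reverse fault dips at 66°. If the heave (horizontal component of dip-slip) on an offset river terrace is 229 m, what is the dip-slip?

563 m

dip-slip = heave / cos(dip) = 229 / cos(66°) = 563 m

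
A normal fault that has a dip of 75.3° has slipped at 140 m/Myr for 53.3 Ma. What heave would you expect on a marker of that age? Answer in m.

dip-slip = rate × time = 140 m/Myr × 53.3 Ma = 7462 m
heave = dip-slip × cos(dip) = 7462 × cos(75.3°) = 1890 m

1890 m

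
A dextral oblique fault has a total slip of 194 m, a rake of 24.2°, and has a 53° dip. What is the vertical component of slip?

63.5 m

dip-slip = net slip × sin(rake) = 194 m × sin(24.2°) = 79.53 m
throw = dip-slip × sin(dip) = 79.53 × sin(53°) = 63.5 m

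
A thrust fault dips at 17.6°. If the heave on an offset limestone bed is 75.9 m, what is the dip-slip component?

79.6 m

dip-slip = heave / cos(dip) = 75.9 / cos(17.6°) = 79.6 m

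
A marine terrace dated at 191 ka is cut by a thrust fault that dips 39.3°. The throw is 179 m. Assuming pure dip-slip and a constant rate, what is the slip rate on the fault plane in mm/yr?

dip-slip = throw / sin(dip) = 179 m / sin(39.3°) = 282.6 m
rate = 282.6 m / 191 ka = 0.00148 m/yr = 1.48 mm/yr

1.48 mm/yr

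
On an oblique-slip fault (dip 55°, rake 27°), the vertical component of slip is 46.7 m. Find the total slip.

dip-slip = throw / sin(dip) = 46.7 / sin(55°) = 57.01 m
net slip = dip-slip / sin(rake) = 57.01 / sin(27°) = 126 m

126 m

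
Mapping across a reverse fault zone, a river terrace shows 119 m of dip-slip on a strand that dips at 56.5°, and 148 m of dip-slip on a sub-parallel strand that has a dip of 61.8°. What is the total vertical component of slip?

230 m

throw_A = 119 × sin(56.5°) = 99.23 m
throw_B = 148 × sin(61.8°) = 130.4 m
total = 99.23 + 130.4 = 230 m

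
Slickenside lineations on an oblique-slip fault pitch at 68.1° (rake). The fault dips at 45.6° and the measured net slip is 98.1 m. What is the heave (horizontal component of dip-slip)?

63.7 m

dip-slip = net slip × sin(rake) = 98.1 m × sin(68.1°) = 91.02 m
heave = dip-slip × cos(dip) = 91.02 × cos(45.6°) = 63.7 m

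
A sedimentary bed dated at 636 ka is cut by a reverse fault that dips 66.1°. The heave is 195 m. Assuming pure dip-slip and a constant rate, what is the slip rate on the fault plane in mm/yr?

dip-slip = heave / cos(dip) = 195 m / cos(66.1°) = 481.3 m
rate = 481.3 m / 636 ka = 0.000757 m/yr = 0.757 mm/yr

0.757 mm/yr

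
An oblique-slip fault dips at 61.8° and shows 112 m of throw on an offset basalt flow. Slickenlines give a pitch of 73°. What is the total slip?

133 m

dip-slip = throw / sin(dip) = 112 / sin(61.8°) = 127.1 m
net slip = dip-slip / sin(rake) = 127.1 / sin(73°) = 133 m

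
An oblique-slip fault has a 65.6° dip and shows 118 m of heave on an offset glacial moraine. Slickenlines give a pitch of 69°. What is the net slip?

306 m

dip-slip = heave / cos(dip) = 118 / cos(65.6°) = 285.6 m
net slip = dip-slip / sin(rake) = 285.6 / sin(69°) = 306 m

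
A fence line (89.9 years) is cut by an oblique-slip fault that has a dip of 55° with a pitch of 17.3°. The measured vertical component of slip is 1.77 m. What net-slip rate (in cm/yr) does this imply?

8.08 cm/yr

dip-slip = throw / sin(dip) = 1.77 / sin(55°) = 2.161 m
net slip = dip-slip / sin(rake) = 2.161 / sin(17.3°) = 7.266 m
rate = 7.266 m / 89.9 years = 0.0808 m/yr = 8.08 cm/yr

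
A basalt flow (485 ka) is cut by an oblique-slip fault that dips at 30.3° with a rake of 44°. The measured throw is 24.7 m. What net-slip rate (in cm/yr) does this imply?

dip-slip = throw / sin(dip) = 24.7 / sin(30.3°) = 48.96 m
net slip = dip-slip / sin(rake) = 48.96 / sin(44°) = 70.48 m
rate = 70.48 m / 485 ka = 0.000145 m/yr = 0.0145 cm/yr

0.0145 cm/yr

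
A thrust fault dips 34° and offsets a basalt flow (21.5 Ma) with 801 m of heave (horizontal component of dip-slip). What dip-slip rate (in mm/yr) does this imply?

dip-slip = heave / cos(dip) = 801 m / cos(34°) = 966.2 m
rate = 966.2 m / 21.5 Ma = 0.0000449 m/yr = 0.0449 mm/yr

0.0449 mm/yr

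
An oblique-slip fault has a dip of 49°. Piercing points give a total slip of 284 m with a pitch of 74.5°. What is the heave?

180 m

dip-slip = net slip × sin(rake) = 284 m × sin(74.5°) = 273.7 m
heave = dip-slip × cos(dip) = 273.7 × cos(49°) = 180 m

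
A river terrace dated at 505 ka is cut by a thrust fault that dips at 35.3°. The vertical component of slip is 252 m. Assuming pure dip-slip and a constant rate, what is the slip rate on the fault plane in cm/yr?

0.0864 cm/yr

dip-slip = throw / sin(dip) = 252 m / sin(35.3°) = 436.1 m
rate = 436.1 m / 505 ka = 0.000864 m/yr = 0.0864 cm/yr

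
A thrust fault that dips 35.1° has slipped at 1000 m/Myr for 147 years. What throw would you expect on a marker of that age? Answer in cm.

dip-slip = rate × time = 1000 m/Myr × 147 years = 0.1470 m
throw = dip-slip × sin(dip) = 0.1470 × sin(35.1°) = 0.0845 m = 8.45 cm

8.45 cm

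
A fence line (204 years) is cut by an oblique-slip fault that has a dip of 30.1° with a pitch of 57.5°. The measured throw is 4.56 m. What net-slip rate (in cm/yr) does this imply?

dip-slip = throw / sin(dip) = 4.56 / sin(30.1°) = 9.093 m
net slip = dip-slip / sin(rake) = 9.093 / sin(57.5°) = 10.78 m
rate = 10.78 m / 204 years = 0.0528 m/yr = 5.28 cm/yr

5.28 cm/yr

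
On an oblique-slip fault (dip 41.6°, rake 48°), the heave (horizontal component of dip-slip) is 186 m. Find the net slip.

dip-slip = heave / cos(dip) = 186 / cos(41.6°) = 248.7 m
net slip = dip-slip / sin(rake) = 248.7 / sin(48°) = 335 m

335 m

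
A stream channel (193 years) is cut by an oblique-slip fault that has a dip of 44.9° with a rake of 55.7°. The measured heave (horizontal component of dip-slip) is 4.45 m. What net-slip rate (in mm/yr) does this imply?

dip-slip = heave / cos(dip) = 4.45 / cos(44.9°) = 6.282 m
net slip = dip-slip / sin(rake) = 6.282 / sin(55.7°) = 7.605 m
rate = 7.605 m / 193 years = 0.0394 m/yr = 39.4 mm/yr

39.4 mm/yr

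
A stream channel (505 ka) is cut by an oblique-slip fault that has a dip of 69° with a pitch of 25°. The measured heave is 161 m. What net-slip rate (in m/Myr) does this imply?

dip-slip = heave / cos(dip) = 161 / cos(69°) = 449.3 m
net slip = dip-slip / sin(rake) = 449.3 / sin(25°) = 1063 m
rate = 1063 m / 505 ka = 0.00211 m/yr = 2110 m/Myr

2110 m/Myr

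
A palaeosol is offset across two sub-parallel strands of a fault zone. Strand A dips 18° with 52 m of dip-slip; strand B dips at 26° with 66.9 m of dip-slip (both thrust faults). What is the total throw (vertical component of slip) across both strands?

45.4 m

throw_A = 52 × sin(18°) = 16.07 m
throw_B = 66.9 × sin(26°) = 29.33 m
total = 16.07 + 29.33 = 45.4 m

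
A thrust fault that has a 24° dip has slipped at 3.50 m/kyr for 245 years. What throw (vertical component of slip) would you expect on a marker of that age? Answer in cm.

34.9 cm

dip-slip = rate × time = 3.50 m/kyr × 245 years = 0.8575 m
throw = dip-slip × sin(dip) = 0.8575 × sin(24°) = 0.349 m = 34.9 cm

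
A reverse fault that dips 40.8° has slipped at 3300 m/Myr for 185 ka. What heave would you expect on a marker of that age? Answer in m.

dip-slip = rate × time = 3300 m/Myr × 185 ka = 610.5 m
heave = dip-slip × cos(dip) = 610.5 × cos(40.8°) = 462 m

462 m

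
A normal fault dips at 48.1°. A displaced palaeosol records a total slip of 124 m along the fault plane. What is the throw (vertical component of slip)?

92.3 m

throw = dip-slip × sin(dip) = 124 m × sin(48.1°) = 92.3 m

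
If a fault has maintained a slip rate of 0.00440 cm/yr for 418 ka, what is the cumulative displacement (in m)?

18.4 m

slip = rate × time = 0.00440 cm/yr × 418 ka = 18.4 m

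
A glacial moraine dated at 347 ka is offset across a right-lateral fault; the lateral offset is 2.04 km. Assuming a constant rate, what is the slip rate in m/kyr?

rate = 2.04 km / 347 ka = 0.00588 m/yr = 5.88 m/kyr

5.88 m/kyr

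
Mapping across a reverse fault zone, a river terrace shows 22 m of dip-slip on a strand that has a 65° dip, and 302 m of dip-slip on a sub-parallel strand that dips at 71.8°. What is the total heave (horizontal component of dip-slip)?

heave_A = 22 × cos(65°) = 9.298 m
heave_B = 302 × cos(71.8°) = 94.33 m
total = 9.298 + 94.33 = 104 m

104 m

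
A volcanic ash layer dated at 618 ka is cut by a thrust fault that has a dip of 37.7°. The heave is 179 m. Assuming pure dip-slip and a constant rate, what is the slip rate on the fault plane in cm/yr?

0.0366 cm/yr

dip-slip = heave / cos(dip) = 179 m / cos(37.7°) = 226.2 m
rate = 226.2 m / 618 ka = 0.000366 m/yr = 0.0366 cm/yr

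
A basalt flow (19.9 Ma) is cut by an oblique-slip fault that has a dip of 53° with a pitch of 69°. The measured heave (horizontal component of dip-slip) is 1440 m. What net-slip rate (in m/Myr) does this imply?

dip-slip = heave / cos(dip) = 1440 / cos(53°) = 2393 m
net slip = dip-slip / sin(rake) = 2393 / sin(69°) = 2563 m
rate = 2563 m / 19.9 Ma = 0.000129 m/yr = 129 m/Myr

129 m/Myr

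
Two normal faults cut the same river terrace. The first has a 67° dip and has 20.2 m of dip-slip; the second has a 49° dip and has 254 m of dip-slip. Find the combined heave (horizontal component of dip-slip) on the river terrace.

175 m

heave_A = 20.2 × cos(67°) = 7.893 m
heave_B = 254 × cos(49°) = 166.6 m
total = 7.893 + 166.6 = 175 m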